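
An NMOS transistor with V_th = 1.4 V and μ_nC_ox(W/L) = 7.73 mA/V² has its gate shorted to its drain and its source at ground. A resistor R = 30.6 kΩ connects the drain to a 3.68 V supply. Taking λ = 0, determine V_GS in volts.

With gate tied to drain, V_GS = V_DS ≥ V_GS − V_th, so the device is in saturation.
KCL at the drain: ½ k_n (V_GS − V_th)² = (V_DD − V_GS)/R.
Let x = V_GS − 1.4. Then 118 x² + x − 2.28 = 0, giving x = 0.135 V (positive root), so V_GS = 1.53 V.
I_D = (V_DD − V_GS)/R = (3.68 − 1.53) / 30.6 = 0.0701 mA.

V_GS = 1.53 V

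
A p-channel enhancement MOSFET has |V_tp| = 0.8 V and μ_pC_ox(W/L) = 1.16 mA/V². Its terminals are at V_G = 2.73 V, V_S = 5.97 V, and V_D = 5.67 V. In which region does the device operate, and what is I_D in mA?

V_SG = V_S − V_G = 5.97 − 2.73 = 3.24 V; V_SD = V_S − V_D = 5.97 − 5.67 = 0.3 V.
V_ov = V_SG − |V_tp| = 3.24 − 0.8 = 2.44 V.
Since V_SD = 0.3 V < V_ov = 2.44 V, the device is in the triode region.
I_D = k_p [V_ov · V_SD − ½ V_SD²] = 1.16 × [2.44 × 0.3 − 0.5 × 0.3²] = 0.797 mA.

Triode; I_D = 0.797 mA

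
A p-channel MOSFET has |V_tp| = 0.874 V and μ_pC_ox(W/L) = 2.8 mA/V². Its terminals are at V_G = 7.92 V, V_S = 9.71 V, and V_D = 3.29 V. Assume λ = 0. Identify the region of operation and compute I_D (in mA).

V_SG = V_S − V_G = 9.71 − 7.92 = 1.79 V; V_SD = V_S − V_D = 9.71 − 3.29 = 6.42 V.
V_ov = V_SG − |V_tp| = 1.79 − 0.874 = 0.916 V.
Since V_SD = 6.42 V ≥ V_ov = 0.916 V, the device is in saturation.
I_D = ½ k_p V_ov² = 0.5 × 2.8 × 0.916² = 1.17 mA.

Saturation; I_D = 1.17 mA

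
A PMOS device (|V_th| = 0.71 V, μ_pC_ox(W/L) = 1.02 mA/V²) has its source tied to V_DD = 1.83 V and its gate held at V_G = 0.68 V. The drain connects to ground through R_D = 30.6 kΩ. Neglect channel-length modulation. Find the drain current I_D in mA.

I_D = 0.0550 mA

V_SG = V_DD − V_G = 1.83 − 0.68 = 1.15 V, so V_ov = 1.15 − 0.71 = 0.44 V.
Assume saturation: I_D = ½ k_p V_ov² = 0.5 × 1.02 × 0.44² = 0.0987 mA, giving V_SD = V_DD − I_D R_D = 1.83 − 0.0987 × 30.6 = -1.19 V.
But -1.19 V < V_ov = 0.44 V, so the device is actually in triode.
In triode I_D = k_p[V_ov V_SD − ½ V_SD²] and I_D = (V_DD − V_SD)/R_D. Equating: 15.6 V_SD² − 14.73 V_SD + 1.83 = 0, giving V_SD = 0.147 V (the root below V_ov).
I_D = (1.83 − 0.147) / 30.6 = 0.055 mA.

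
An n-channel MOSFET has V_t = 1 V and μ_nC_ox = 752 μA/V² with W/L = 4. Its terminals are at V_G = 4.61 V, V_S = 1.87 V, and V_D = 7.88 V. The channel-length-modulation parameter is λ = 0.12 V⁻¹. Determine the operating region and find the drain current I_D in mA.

Saturation; I_D = 7.84 mA

V_GS = V_G − V_S = 4.61 − 1.87 = 2.74 V; V_DS = V_D − V_S = 7.88 − 1.87 = 6.01 V.
k_n = μ_nC_ox · (W/L) = 3.008 mA/V².
V_ov = V_GS − V_t = 2.74 − 1 = 1.74 V.
Since V_DS = 6.01 V ≥ V_ov = 1.74 V, the device is in saturation.
I_D = ½ k_n V_ov² (1 + λ V_DS) = 0.5 × 3.008 × 1.74² × (1 + 0.12 × 6.01) = 7.84 mA.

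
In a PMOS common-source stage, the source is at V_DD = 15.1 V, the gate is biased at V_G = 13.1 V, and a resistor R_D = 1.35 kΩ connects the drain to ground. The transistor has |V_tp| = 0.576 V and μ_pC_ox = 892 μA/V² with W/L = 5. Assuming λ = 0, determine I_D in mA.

V_SG = V_DD − V_G = 15.1 − 13.1 = 2 V, so V_ov = 2 − 0.576 = 1.42 V.
k_p = μ_pC_ox · (W/L) = 4.46 mA/V².
Assume saturation: I_D = ½ k_p V_ov² = 0.5 × 4.46 × 1.42² = 4.52 mA, giving V_SD = V_DD − I_D R_D = 15.1 − 4.52 × 1.35 = 9 V.
V_SD = 9 V ≥ V_ov = 1.42 V, confirming saturation.

I_D = 4.52 mA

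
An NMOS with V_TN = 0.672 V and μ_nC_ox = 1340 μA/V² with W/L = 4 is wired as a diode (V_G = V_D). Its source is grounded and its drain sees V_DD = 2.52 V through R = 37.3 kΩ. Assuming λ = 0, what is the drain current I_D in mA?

With gate tied to drain, V_GS = V_DS ≥ V_GS − V_TN, so the device is in saturation.
k_n = μ_nC_ox · (W/L) = 5.36 mA/V².
KCL at the drain: ½ k_n (V_GS − V_TN)² = (V_DD − V_GS)/R.
Let x = V_GS − 0.672. Then 100 x² + x − 1.848 = 0, giving x = 0.131 V (positive root), so V_GS = 0.803 V.
I_D = (V_DD − V_GS)/R = (2.52 − 0.803) / 37.3 = 0.046 mA.

I_D = 0.0460 mA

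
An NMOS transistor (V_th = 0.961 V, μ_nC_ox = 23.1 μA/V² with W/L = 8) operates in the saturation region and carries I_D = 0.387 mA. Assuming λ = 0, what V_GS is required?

V_GS = 3.01 V

k_n = μ_nC_ox · (W/L) = 0.1848 mA/V².
In saturation I_D = ½ k_n (V_GS − V_th)², so V_GS − V_th = √(2 I_D / k_n) = √(2 × 0.387 / 0.1848) = 2.05 V.
V_GS = 0.961 + 2.05 = 3.01 V.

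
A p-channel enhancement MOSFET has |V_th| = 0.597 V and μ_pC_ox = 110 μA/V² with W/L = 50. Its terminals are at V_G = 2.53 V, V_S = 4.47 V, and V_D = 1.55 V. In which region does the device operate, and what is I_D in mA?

V_SG = V_S − V_G = 4.47 − 2.53 = 1.94 V; V_SD = V_S − V_D = 4.47 − 1.55 = 2.92 V.
k_p = μ_pC_ox · (W/L) = 5.5 mA/V².
V_ov = V_SG − |V_th| = 1.94 − 0.597 = 1.34 V.
Since V_SD = 2.92 V ≥ V_ov = 1.34 V, the device is in saturation.
I_D = ½ k_p V_ov² = 0.5 × 5.5 × 1.34² = 4.96 mA.

Saturation; I_D = 4.96 mA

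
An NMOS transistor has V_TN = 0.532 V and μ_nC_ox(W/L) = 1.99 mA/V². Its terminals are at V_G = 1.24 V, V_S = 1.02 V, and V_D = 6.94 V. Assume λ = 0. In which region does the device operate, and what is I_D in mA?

Cutoff; I_D = 0 mA

V_GS = V_G − V_S = 1.24 − 1.02 = 0.22 V; V_DS = V_D − V_S = 6.94 − 1.02 = 5.92 V.
V_GS = 0.22 V < V_TN = 0.532 V, so the transistor is in cutoff.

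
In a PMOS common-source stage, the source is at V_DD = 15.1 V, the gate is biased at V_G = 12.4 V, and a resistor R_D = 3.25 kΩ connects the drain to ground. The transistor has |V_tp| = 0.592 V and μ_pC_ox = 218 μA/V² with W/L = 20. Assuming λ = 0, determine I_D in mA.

I_D = 4.47 mA

V_SG = V_DD − V_G = 15.1 − 12.4 = 2.7 V, so V_ov = 2.7 − 0.592 = 2.11 V.
k_p = μ_pC_ox · (W/L) = 4.36 mA/V².
Assume saturation: I_D = ½ k_p V_ov² = 0.5 × 4.36 × 2.11² = 9.69 mA, giving V_SD = V_DD − I_D R_D = 15.1 − 9.69 × 3.25 = -16.4 V.
But -16.4 V < V_ov = 2.11 V, so the device is actually in triode.
In triode I_D = k_p[V_ov V_SD − ½ V_SD²] and I_D = (V_DD − V_SD)/R_D. Equating: 7.09 V_SD² − 30.87 V_SD + 15.1 = 0, giving V_SD = 0.562 V (the root below V_ov).
I_D = (15.1 − 0.562) / 3.25 = 4.47 mA.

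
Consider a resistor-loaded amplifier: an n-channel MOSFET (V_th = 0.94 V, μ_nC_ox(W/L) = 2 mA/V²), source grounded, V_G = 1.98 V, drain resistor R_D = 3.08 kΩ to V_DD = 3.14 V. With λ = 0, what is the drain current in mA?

I_D = 0.841 mA

V_GS = V_G = 1.98 V, so V_ov = 1.98 − 0.94 = 1.04 V.
Assume saturation: I_D = ½ k_n V_ov² = 0.5 × 2 × 1.04² = 1.08 mA, giving V_DS = V_DD − I_D R_D = 3.14 − 1.08 × 3.08 = -0.191 V.
But -0.191 V < V_ov = 1.04 V, so the device is actually in triode.
In triode I_D = k_n[V_ov V_DS − ½ V_DS²] and I_D = (V_DD − V_DS)/R_D. Equating: 3.08 V_DS² − 7.406 V_DS + 3.14 = 0, giving V_DS = 0.55 V (the root below V_ov).
I_D = (3.14 − 0.55) / 3.08 = 0.841 mA.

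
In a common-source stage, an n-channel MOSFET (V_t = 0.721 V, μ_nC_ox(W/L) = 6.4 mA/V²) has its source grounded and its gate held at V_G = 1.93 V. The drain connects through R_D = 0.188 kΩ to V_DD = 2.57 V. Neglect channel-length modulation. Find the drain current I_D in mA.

V_GS = V_G = 1.93 V, so V_ov = 1.93 − 0.721 = 1.21 V.
Assume saturation: I_D = ½ k_n V_ov² = 0.5 × 6.4 × 1.21² = 4.68 mA, giving V_DS = V_DD − I_D R_D = 2.57 − 4.68 × 0.188 = 1.69 V.
V_DS = 1.69 V ≥ V_ov = 1.21 V, confirming saturation.

I_D = 4.68 mA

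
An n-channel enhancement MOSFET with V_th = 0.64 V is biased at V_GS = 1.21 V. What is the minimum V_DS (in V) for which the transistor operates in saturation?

V_DS,sat = 0.570 V

The boundary between triode and saturation is V_DS = V_GS − V_th = V_ov.
V_ov = 1.21 − 0.64 = 0.57 V.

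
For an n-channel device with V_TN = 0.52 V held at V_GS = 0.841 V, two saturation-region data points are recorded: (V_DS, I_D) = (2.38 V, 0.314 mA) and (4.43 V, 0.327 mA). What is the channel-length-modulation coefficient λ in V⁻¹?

λ = 0.0212 V⁻¹

With V_GS fixed, I_D ∝ (1 + λ V_DS) in saturation, so I_D2/I_D1 = (1 + λ V_DS2)/(1 + λ V_DS1).
0.327/0.314 = 1.041 = (1 + 4.43 λ)/(1 + 2.38 λ).
Solving: λ (I_D1 V_DS2 − I_D2 V_DS1) = I_D2 − I_D1, so λ = (0.327 − 0.314) / (0.314 × 4.43 − 0.327 × 2.38) = 0.013 / 0.613 = 0.0212 V⁻¹.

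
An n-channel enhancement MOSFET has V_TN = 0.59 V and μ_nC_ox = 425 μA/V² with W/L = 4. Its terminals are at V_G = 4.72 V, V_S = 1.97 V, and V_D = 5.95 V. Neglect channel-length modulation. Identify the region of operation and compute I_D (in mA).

Saturation; I_D = 3.97 mA

V_GS = V_G − V_S = 4.72 − 1.97 = 2.75 V; V_DS = V_D − V_S = 5.95 − 1.97 = 3.98 V.
k_n = μ_nC_ox · (W/L) = 1.7 mA/V².
V_ov = V_GS − V_TN = 2.75 − 0.59 = 2.16 V.
Since V_DS = 3.98 V ≥ V_ov = 2.16 V, the device is in saturation.
I_D = ½ k_n V_ov² = 0.5 × 1.7 × 2.16² = 3.97 mA.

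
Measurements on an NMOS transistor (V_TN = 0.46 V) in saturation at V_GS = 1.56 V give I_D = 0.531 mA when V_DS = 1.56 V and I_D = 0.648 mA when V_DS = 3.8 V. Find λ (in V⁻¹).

λ = 0.116 V⁻¹

With V_GS fixed, I_D ∝ (1 + λ V_DS) in saturation, so I_D2/I_D1 = (1 + λ V_DS2)/(1 + λ V_DS1).
0.648/0.531 = 1.22 = (1 + 3.8 λ)/(1 + 1.56 λ).
Solving: λ (I_D1 V_DS2 − I_D2 V_DS1) = I_D2 − I_D1, so λ = (0.648 − 0.531) / (0.531 × 3.8 − 0.648 × 1.56) = 0.117 / 1.01 = 0.116 V⁻¹.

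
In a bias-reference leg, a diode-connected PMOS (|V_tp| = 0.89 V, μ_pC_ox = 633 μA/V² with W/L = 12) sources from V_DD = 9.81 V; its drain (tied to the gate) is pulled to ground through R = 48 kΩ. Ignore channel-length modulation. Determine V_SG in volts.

V_SG = 1.11 V

With gate tied to drain, V_SG = V_SD ≥ V_SG − |V_tp|, so the device is in saturation.
k_p = μ_pC_ox · (W/L) = 7.596 mA/V².
KCL at the drain: ½ k_p (V_SG − |V_tp|)² = (V_DD − V_SG)/R.
Let x = V_SG − 0.89. Then 182 x² + x − 8.92 = 0, giving x = 0.218 V (positive root), so V_SG = 1.11 V.
I_D = (V_DD − V_SG)/R = (9.81 − 1.11) / 48 = 0.181 mA.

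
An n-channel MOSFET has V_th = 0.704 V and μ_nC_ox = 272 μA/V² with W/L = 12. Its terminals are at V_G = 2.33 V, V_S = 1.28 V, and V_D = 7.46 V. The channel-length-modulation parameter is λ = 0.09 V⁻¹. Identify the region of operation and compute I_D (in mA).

V_GS = V_G − V_S = 2.33 − 1.28 = 1.05 V; V_DS = V_D − V_S = 7.46 − 1.28 = 6.18 V.
k_n = μ_nC_ox · (W/L) = 3.264 mA/V².
V_ov = V_GS − V_th = 1.05 − 0.704 = 0.346 V.
Since V_DS = 6.18 V ≥ V_ov = 0.346 V, the device is in saturation.
I_D = ½ k_n V_ov² (1 + λ V_DS) = 0.5 × 3.264 × 0.346² × (1 + 0.09 × 6.18) = 0.304 mA.

Saturation; I_D = 0.304 mA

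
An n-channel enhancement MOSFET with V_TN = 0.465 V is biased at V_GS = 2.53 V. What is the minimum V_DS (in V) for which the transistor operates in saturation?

V_DS,sat = 2.06 V

The boundary between triode and saturation is V_DS = V_GS − V_TN = V_ov.
V_ov = 2.53 − 0.465 = 2.06 V.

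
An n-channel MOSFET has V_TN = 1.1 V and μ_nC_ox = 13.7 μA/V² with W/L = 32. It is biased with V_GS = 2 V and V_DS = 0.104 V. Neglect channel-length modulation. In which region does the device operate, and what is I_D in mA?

Triode; I_D = 0.0387 mA

k_n = μ_nC_ox · (W/L) = 0.4384 mA/V².
V_ov = V_GS − V_TN = 2 − 1.1 = 0.9 V.
Since V_DS = 0.104 V < V_ov = 0.9 V, the device is in the triode region.
I_D = k_n [V_ov · V_DS − ½ V_DS²] = 0.4384 × [0.9 × 0.104 − 0.5 × 0.104²] = 0.0387 mA.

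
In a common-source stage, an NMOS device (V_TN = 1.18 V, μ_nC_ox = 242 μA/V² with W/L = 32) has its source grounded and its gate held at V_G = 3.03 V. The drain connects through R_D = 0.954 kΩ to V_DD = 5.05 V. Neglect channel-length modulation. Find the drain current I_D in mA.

V_GS = V_G = 3.03 V, so V_ov = 3.03 − 1.18 = 1.85 V.
k_n = μ_nC_ox · (W/L) = 7.744 mA/V².
Assume saturation: I_D = ½ k_n V_ov² = 0.5 × 7.744 × 1.85² = 13.3 mA, giving V_DS = V_DD − I_D R_D = 5.05 − 13.3 × 0.954 = -7.59 V.
But -7.59 V < V_ov = 1.85 V, so the device is actually in triode.
In triode I_D = k_n[V_ov V_DS − ½ V_DS²] and I_D = (V_DD − V_DS)/R_D. Equating: 3.69 V_DS² − 14.67 V_DS + 5.05 = 0, giving V_DS = 0.381 V (the root below V_ov).
I_D = (5.05 − 0.381) / 0.954 = 4.89 mA.

I_D = 4.89 mA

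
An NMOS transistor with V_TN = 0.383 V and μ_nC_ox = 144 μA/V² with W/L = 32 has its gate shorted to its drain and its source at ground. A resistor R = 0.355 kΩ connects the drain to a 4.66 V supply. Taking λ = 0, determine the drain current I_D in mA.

I_D = 7.10 mA

With gate tied to drain, V_GS = V_DS ≥ V_GS − V_TN, so the device is in saturation.
k_n = μ_nC_ox · (W/L) = 4.608 mA/V².
KCL at the drain: ½ k_n (V_GS − V_TN)² = (V_DD − V_GS)/R.
Let x = V_GS − 0.383. Then 0.818 x² + x − 4.277 = 0, giving x = 1.76 V (positive root), so V_GS = 2.14 V.
I_D = (V_DD − V_GS)/R = (4.66 − 2.14) / 0.355 = 7.1 mA.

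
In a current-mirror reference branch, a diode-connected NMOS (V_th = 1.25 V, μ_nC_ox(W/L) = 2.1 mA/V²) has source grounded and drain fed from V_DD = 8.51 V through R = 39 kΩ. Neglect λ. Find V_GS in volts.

With gate tied to drain, V_GS = V_DS ≥ V_GS − V_th, so the device is in saturation.
KCL at the drain: ½ k_n (V_GS − V_th)² = (V_DD − V_GS)/R.
Let x = V_GS − 1.25. Then 41 x² + x − 7.26 = 0, giving x = 0.409 V (positive root), so V_GS = 1.66 V.
I_D = (V_DD − V_GS)/R = (8.51 − 1.66) / 39 = 0.176 mA.

V_GS = 1.66 V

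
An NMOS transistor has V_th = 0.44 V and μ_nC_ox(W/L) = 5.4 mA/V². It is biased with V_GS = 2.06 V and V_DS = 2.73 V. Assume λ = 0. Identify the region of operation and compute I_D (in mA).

V_ov = V_GS − V_th = 2.06 − 0.44 = 1.62 V.
Since V_DS = 2.73 V ≥ V_ov = 1.62 V, the device is in saturation.
I_D = ½ k_n V_ov² = 0.5 × 5.4 × 1.62² = 7.09 mA.

Saturation; I_D = 7.09 mA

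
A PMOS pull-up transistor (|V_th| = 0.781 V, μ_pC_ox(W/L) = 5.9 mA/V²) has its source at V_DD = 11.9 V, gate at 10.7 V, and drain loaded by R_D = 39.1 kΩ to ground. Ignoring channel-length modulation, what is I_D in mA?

V_SG = V_DD − V_G = 11.9 − 10.7 = 1.2 V, so V_ov = 1.2 − 0.781 = 0.419 V.
Assume saturation: I_D = ½ k_p V_ov² = 0.5 × 5.9 × 0.419² = 0.518 mA, giving V_SD = V_DD − I_D R_D = 11.9 − 0.518 × 39.1 = -8.35 V.
But -8.35 V < V_ov = 0.419 V, so the device is actually in triode.
In triode I_D = k_p[V_ov V_SD − ½ V_SD²] and I_D = (V_DD − V_SD)/R_D. Equating: 115 V_SD² − 97.66 V_SD + 11.9 = 0, giving V_SD = 0.148 V (the root below V_ov).
I_D = (11.9 − 0.148) / 39.1 = 0.301 mA.

I_D = 0.301 mA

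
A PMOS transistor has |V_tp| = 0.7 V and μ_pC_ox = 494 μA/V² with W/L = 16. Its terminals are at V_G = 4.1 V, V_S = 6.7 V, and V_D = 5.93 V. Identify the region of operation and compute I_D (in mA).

Triode; I_D = 9.22 mA

V_SG = V_S − V_G = 6.7 − 4.1 = 2.6 V; V_SD = V_S − V_D = 6.7 − 5.93 = 0.77 V.
k_p = μ_pC_ox · (W/L) = 7.904 mA/V².
V_ov = V_SG − |V_tp| = 2.6 − 0.7 = 1.9 V.
Since V_SD = 0.77 V < V_ov = 1.9 V, the device is in the triode region.
I_D = k_p [V_ov · V_SD − ½ V_SD²] = 7.904 × [1.9 × 0.77 − 0.5 × 0.77²] = 9.22 mA.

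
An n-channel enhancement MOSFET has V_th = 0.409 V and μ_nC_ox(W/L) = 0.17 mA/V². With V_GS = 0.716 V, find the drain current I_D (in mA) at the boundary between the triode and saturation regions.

At the boundary V_DS = V_ov = V_GS − V_th = 0.716 − 0.409 = 0.307 V.
I_D = ½ k_n V_ov² = 0.5 × 0.17 × 0.307² = 0.00801 mA.

I_D = 0.00801 mA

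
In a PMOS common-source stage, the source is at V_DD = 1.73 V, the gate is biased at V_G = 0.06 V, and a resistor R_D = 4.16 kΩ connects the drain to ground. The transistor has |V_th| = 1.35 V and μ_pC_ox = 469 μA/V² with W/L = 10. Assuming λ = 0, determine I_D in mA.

I_D = 0.240 mA

V_SG = V_DD − V_G = 1.73 − 0.06 = 1.67 V, so V_ov = 1.67 − 1.35 = 0.32 V.
k_p = μ_pC_ox · (W/L) = 4.69 mA/V².
Assume saturation: I_D = ½ k_p V_ov² = 0.5 × 4.69 × 0.32² = 0.24 mA, giving V_SD = V_DD − I_D R_D = 1.73 − 0.24 × 4.16 = 0.731 V.
V_SD = 0.731 V ≥ V_ov = 0.32 V, confirming saturation.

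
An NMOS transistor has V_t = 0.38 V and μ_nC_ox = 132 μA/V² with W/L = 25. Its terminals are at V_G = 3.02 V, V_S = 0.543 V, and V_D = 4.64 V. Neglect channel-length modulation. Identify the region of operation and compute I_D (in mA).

V_GS = V_G − V_S = 3.02 − 0.543 = 2.48 V; V_DS = V_D − V_S = 4.64 − 0.543 = 4.1 V.
k_n = μ_nC_ox · (W/L) = 3.3 mA/V².
V_ov = V_GS − V_t = 2.48 − 0.38 = 2.1 V.
Since V_DS = 4.1 V ≥ V_ov = 2.1 V, the device is in saturation.
I_D = ½ k_n V_ov² = 0.5 × 3.3 × 2.1² = 7.26 mA.

Saturation; I_D = 7.26 mA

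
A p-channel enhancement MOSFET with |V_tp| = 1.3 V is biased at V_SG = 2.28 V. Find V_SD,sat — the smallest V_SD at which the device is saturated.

V_SD,sat = 0.980 V

The boundary between triode and saturation is V_SD = V_SG − |V_tp| = V_ov.
V_ov = 2.28 − 1.3 = 0.98 V.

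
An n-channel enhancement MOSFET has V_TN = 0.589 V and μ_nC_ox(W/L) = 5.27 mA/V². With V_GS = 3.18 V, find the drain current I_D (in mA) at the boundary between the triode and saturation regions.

At the boundary V_DS = V_ov = V_GS − V_TN = 3.18 − 0.589 = 2.59 V.
I_D = ½ k_n V_ov² = 0.5 × 5.27 × 2.59² = 17.7 mA.

I_D = 17.7 mA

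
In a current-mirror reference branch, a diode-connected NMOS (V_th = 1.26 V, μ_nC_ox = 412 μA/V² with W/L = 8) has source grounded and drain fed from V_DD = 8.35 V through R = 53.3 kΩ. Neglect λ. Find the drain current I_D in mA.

I_D = 0.128 mA

With gate tied to drain, V_GS = V_DS ≥ V_GS − V_th, so the device is in saturation.
k_n = μ_nC_ox · (W/L) = 3.296 mA/V².
KCL at the drain: ½ k_n (V_GS − V_th)² = (V_DD − V_GS)/R.
Let x = V_GS − 1.26. Then 87.8 x² + x − 7.09 = 0, giving x = 0.278 V (positive root), so V_GS = 1.54 V.
I_D = (V_DD − V_GS)/R = (8.35 − 1.54) / 53.3 = 0.128 mA.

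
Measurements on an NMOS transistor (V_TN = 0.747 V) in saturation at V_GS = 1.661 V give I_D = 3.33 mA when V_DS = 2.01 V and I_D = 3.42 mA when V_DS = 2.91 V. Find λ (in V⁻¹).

λ = 0.0320 V⁻¹

With V_GS fixed, I_D ∝ (1 + λ V_DS) in saturation, so I_D2/I_D1 = (1 + λ V_DS2)/(1 + λ V_DS1).
3.42/3.33 = 1.027 = (1 + 2.91 λ)/(1 + 2.01 λ).
Solving: λ (I_D1 V_DS2 − I_D2 V_DS1) = I_D2 − I_D1, so λ = (3.42 − 3.33) / (3.33 × 2.91 − 3.42 × 2.01) = 0.09 / 2.82 = 0.032 V⁻¹.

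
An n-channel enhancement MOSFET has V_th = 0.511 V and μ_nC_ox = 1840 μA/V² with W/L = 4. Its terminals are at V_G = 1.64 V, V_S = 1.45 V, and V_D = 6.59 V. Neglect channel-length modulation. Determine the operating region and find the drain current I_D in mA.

Cutoff; I_D = 0 mA

V_GS = V_G − V_S = 1.64 − 1.45 = 0.19 V; V_DS = V_D − V_S = 6.59 − 1.45 = 5.14 V.
V_GS = 0.19 V < V_th = 0.511 V, so the transistor is in cutoff.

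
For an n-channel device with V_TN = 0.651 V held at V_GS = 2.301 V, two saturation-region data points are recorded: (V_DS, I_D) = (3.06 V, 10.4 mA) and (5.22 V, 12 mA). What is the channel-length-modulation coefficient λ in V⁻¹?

With V_GS fixed, I_D ∝ (1 + λ V_DS) in saturation, so I_D2/I_D1 = (1 + λ V_DS2)/(1 + λ V_DS1).
12/10.4 = 1.154 = (1 + 5.22 λ)/(1 + 3.06 λ).
Solving: λ (I_D1 V_DS2 − I_D2 V_DS1) = I_D2 − I_D1, so λ = (12 − 10.4) / (10.4 × 5.22 − 12 × 3.06) = 1.6 / 17.6 = 0.0911 V⁻¹.

λ = 0.0911 V⁻¹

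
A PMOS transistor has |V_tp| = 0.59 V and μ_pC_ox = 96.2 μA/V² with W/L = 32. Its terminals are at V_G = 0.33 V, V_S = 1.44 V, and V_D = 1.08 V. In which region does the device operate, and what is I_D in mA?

Triode; I_D = 0.377 mA

V_SG = V_S − V_G = 1.44 − 0.33 = 1.11 V; V_SD = V_S − V_D = 1.44 − 1.08 = 0.36 V.
k_p = μ_pC_ox · (W/L) = 3.078 mA/V².
V_ov = V_SG − |V_tp| = 1.11 − 0.59 = 0.52 V.
Since V_SD = 0.36 V < V_ov = 0.52 V, the device is in the triode region.
I_D = k_p [V_ov · V_SD − ½ V_SD²] = 3.078 × [0.52 × 0.36 − 0.5 × 0.36²] = 0.377 mA.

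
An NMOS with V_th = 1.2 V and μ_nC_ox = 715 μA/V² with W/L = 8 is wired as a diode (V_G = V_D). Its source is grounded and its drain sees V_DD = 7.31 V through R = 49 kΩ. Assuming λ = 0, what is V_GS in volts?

V_GS = 1.41 V

With gate tied to drain, V_GS = V_DS ≥ V_GS − V_th, so the device is in saturation.
k_n = μ_nC_ox · (W/L) = 5.72 mA/V².
KCL at the drain: ½ k_n (V_GS − V_th)² = (V_DD − V_GS)/R.
Let x = V_GS − 1.2. Then 140 x² + x − 6.11 = 0, giving x = 0.205 V (positive root), so V_GS = 1.41 V.
I_D = (V_DD − V_GS)/R = (7.31 − 1.41) / 49 = 0.121 mA.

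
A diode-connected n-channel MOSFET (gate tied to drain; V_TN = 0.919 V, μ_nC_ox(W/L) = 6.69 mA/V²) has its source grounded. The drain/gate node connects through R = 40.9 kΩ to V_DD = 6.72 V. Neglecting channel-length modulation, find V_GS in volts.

With gate tied to drain, V_GS = V_DS ≥ V_GS − V_TN, so the device is in saturation.
KCL at the drain: ½ k_n (V_GS − V_TN)² = (V_DD − V_GS)/R.
Let x = V_GS − 0.919. Then 137 x² + x − 5.801 = 0, giving x = 0.202 V (positive root), so V_GS = 1.12 V.
I_D = (V_DD − V_GS)/R = (6.72 − 1.12) / 40.9 = 0.137 mA.

V_GS = 1.12 V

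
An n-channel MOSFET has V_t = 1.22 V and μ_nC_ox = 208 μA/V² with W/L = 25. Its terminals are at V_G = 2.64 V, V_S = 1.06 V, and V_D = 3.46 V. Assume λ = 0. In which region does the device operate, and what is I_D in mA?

V_GS = V_G − V_S = 2.64 − 1.06 = 1.58 V; V_DS = V_D − V_S = 3.46 − 1.06 = 2.4 V.
k_n = μ_nC_ox · (W/L) = 5.2 mA/V².
V_ov = V_GS − V_t = 1.58 − 1.22 = 0.36 V.
Since V_DS = 2.4 V ≥ V_ov = 0.36 V, the device is in saturation.
I_D = ½ k_n V_ov² = 0.5 × 5.2 × 0.36² = 0.337 mA.

Saturation; I_D = 0.337 mA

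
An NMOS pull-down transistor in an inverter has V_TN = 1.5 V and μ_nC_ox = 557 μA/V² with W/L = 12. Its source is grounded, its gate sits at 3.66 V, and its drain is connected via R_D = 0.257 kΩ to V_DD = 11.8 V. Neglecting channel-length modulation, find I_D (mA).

V_GS = V_G = 3.66 V, so V_ov = 3.66 − 1.5 = 2.16 V.
k_n = μ_nC_ox · (W/L) = 6.684 mA/V².
Assume saturation: I_D = ½ k_n V_ov² = 0.5 × 6.684 × 2.16² = 15.6 mA, giving V_DS = V_DD − I_D R_D = 11.8 − 15.6 × 0.257 = 7.79 V.
V_DS = 7.79 V ≥ V_ov = 2.16 V, confirming saturation.

I_D = 15.6 mA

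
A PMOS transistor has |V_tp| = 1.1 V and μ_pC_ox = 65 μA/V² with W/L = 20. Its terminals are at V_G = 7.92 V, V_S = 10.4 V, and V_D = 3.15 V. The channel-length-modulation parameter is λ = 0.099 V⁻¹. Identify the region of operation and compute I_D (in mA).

Saturation; I_D = 2.13 mA

V_SG = V_S − V_G = 10.4 − 7.92 = 2.48 V; V_SD = V_S − V_D = 10.4 − 3.15 = 7.25 V.
k_p = μ_pC_ox · (W/L) = 1.3 mA/V².
V_ov = V_SG − |V_tp| = 2.48 − 1.1 = 1.38 V.
Since V_SD = 7.25 V ≥ V_ov = 1.38 V, the device is in saturation.
I_D = ½ k_p V_ov² (1 + λ V_SD) = 0.5 × 1.3 × 1.38² × (1 + 0.099 × 7.25) = 2.13 mA.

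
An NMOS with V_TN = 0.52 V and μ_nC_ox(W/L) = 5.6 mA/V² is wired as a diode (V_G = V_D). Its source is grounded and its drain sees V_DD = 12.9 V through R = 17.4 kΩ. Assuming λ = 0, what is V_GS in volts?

V_GS = 1.01 V

With gate tied to drain, V_GS = V_DS ≥ V_GS − V_TN, so the device is in saturation.
KCL at the drain: ½ k_n (V_GS − V_TN)² = (V_DD − V_GS)/R.
Let x = V_GS − 0.52. Then 48.7 x² + x − 12.38 = 0, giving x = 0.494 V (positive root), so V_GS = 1.01 V.
I_D = (V_DD − V_GS)/R = (12.9 − 1.01) / 17.4 = 0.683 mA.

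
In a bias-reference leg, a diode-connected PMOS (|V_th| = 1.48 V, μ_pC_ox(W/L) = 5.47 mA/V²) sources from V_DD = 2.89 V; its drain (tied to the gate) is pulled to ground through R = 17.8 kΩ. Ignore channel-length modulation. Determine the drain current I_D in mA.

I_D = 0.0702 mA

With gate tied to drain, V_SG = V_SD ≥ V_SG − |V_th|, so the device is in saturation.
KCL at the drain: ½ k_p (V_SG − |V_th|)² = (V_DD − V_SG)/R.
Let x = V_SG − 1.48. Then 48.7 x² + x − 1.41 = 0, giving x = 0.16 V (positive root), so V_SG = 1.64 V.
I_D = (V_DD − V_SG)/R = (2.89 − 1.64) / 17.8 = 0.0702 mA.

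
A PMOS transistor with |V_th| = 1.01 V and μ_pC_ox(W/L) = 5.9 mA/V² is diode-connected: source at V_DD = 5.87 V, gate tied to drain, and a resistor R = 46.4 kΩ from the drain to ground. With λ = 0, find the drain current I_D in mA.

With gate tied to drain, V_SG = V_SD ≥ V_SG − |V_th|, so the device is in saturation.
KCL at the drain: ½ k_p (V_SG − |V_th|)² = (V_DD − V_SG)/R.
Let x = V_SG − 1.01. Then 137 x² + x − 4.86 = 0, giving x = 0.185 V (positive root), so V_SG = 1.19 V.
I_D = (V_DD − V_SG)/R = (5.87 − 1.19) / 46.4 = 0.101 mA.

I_D = 0.101 mA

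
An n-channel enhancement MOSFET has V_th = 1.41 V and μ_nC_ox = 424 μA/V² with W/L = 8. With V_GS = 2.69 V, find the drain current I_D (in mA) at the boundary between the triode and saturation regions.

I_D = 2.78 mA

At the boundary V_DS = V_ov = V_GS − V_th = 2.69 − 1.41 = 1.28 V.
k_n = μ_nC_ox · (W/L) = 3.392 mA/V².
I_D = ½ k_n V_ov² = 0.5 × 3.392 × 1.28² = 2.78 mA.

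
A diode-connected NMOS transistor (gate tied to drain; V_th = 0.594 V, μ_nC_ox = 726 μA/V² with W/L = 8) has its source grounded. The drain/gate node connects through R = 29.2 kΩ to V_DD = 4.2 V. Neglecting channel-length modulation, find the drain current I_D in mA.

With gate tied to drain, V_GS = V_DS ≥ V_GS − V_th, so the device is in saturation.
k_n = μ_nC_ox · (W/L) = 5.808 mA/V².
KCL at the drain: ½ k_n (V_GS − V_th)² = (V_DD − V_GS)/R.
Let x = V_GS − 0.594. Then 84.8 x² + x − 3.606 = 0, giving x = 0.2 V (positive root), so V_GS = 0.794 V.
I_D = (V_DD − V_GS)/R = (4.2 − 0.794) / 29.2 = 0.117 mA.

I_D = 0.117 mA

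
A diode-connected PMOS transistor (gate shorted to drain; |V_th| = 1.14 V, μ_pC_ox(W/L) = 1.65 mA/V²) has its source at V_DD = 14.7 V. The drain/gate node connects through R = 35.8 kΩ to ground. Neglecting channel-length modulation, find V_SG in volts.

With gate tied to drain, V_SG = V_SD ≥ V_SG − |V_th|, so the device is in saturation.
KCL at the drain: ½ k_p (V_SG − |V_th|)² = (V_DD − V_SG)/R.
Let x = V_SG − 1.14. Then 29.5 x² + x − 13.56 = 0, giving x = 0.661 V (positive root), so V_SG = 1.8 V.
I_D = (V_DD − V_SG)/R = (14.7 − 1.8) / 35.8 = 0.36 mA.

V_SG = 1.80 V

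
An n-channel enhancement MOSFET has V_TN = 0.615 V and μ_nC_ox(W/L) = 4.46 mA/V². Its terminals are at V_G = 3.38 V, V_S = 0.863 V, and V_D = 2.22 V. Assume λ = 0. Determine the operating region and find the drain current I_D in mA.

Triode; I_D = 7.40 mA

V_GS = V_G − V_S = 3.38 − 0.863 = 2.52 V; V_DS = V_D − V_S = 2.22 − 0.863 = 1.36 V.
V_ov = V_GS − V_TN = 2.52 − 0.615 = 1.9 V.
Since V_DS = 1.36 V < V_ov = 1.9 V, the device is in the triode region.
I_D = k_n [V_ov · V_DS − ½ V_DS²] = 4.46 × [1.9 × 1.36 − 0.5 × 1.36²] = 7.4 mA.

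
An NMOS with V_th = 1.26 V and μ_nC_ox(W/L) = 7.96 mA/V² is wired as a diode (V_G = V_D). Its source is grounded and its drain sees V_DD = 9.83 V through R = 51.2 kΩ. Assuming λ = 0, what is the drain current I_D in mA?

With gate tied to drain, V_GS = V_DS ≥ V_GS − V_th, so the device is in saturation.
KCL at the drain: ½ k_n (V_GS − V_th)² = (V_DD − V_GS)/R.
Let x = V_GS − 1.26. Then 204 x² + x − 8.57 = 0, giving x = 0.203 V (positive root), so V_GS = 1.46 V.
I_D = (V_DD − V_GS)/R = (9.83 − 1.46) / 51.2 = 0.163 mA.

I_D = 0.163 mA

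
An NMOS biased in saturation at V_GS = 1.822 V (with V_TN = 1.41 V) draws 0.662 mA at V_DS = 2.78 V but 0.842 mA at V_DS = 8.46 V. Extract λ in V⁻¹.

λ = 0.0552 V⁻¹

With V_GS fixed, I_D ∝ (1 + λ V_DS) in saturation, so I_D2/I_D1 = (1 + λ V_DS2)/(1 + λ V_DS1).
0.842/0.662 = 1.272 = (1 + 8.46 λ)/(1 + 2.78 λ).
Solving: λ (I_D1 V_DS2 − I_D2 V_DS1) = I_D2 − I_D1, so λ = (0.842 − 0.662) / (0.662 × 8.46 − 0.842 × 2.78) = 0.18 / 3.26 = 0.0552 V⁻¹.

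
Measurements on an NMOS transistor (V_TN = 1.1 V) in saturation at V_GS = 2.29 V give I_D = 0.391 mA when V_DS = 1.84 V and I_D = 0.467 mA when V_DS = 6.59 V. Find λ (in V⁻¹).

λ = 0.0443 V⁻¹

With V_GS fixed, I_D ∝ (1 + λ V_DS) in saturation, so I_D2/I_D1 = (1 + λ V_DS2)/(1 + λ V_DS1).
0.467/0.391 = 1.194 = (1 + 6.59 λ)/(1 + 1.84 λ).
Solving: λ (I_D1 V_DS2 − I_D2 V_DS1) = I_D2 − I_D1, so λ = (0.467 − 0.391) / (0.391 × 6.59 − 0.467 × 1.84) = 0.076 / 1.72 = 0.0443 V⁻¹.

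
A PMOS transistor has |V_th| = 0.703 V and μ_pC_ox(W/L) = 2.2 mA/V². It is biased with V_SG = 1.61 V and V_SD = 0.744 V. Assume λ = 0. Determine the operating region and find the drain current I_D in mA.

Triode; I_D = 0.876 mA

V_ov = V_SG − |V_th| = 1.61 − 0.703 = 0.907 V.
Since V_SD = 0.744 V < V_ov = 0.907 V, the device is in the triode region.
I_D = k_p [V_ov · V_SD − ½ V_SD²] = 2.2 × [0.907 × 0.744 − 0.5 × 0.744²] = 0.876 mA.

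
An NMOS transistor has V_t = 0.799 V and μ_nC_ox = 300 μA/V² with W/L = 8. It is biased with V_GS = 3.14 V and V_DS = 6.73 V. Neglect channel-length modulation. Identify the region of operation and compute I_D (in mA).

k_n = μ_nC_ox · (W/L) = 2.4 mA/V².
V_ov = V_GS − V_t = 3.14 − 0.799 = 2.34 V.
Since V_DS = 6.73 V ≥ V_ov = 2.34 V, the device is in saturation.
I_D = ½ k_n V_ov² = 0.5 × 2.4 × 2.34² = 6.58 mA.

Saturation; I_D = 6.58 mA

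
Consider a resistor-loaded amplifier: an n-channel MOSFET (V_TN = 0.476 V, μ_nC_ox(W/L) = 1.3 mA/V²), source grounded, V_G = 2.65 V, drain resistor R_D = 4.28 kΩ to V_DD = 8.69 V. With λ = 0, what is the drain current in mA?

V_GS = V_G = 2.65 V, so V_ov = 2.65 − 0.476 = 2.17 V.
Assume saturation: I_D = ½ k_n V_ov² = 0.5 × 1.3 × 2.17² = 3.07 mA, giving V_DS = V_DD − I_D R_D = 8.69 − 3.07 × 4.28 = -4.46 V.
But -4.46 V < V_ov = 2.17 V, so the device is actually in triode.
In triode I_D = k_n[V_ov V_DS − ½ V_DS²] and I_D = (V_DD − V_DS)/R_D. Equating: 2.78 V_DS² − 13.1 V_DS + 8.69 = 0, giving V_DS = 0.799 V (the root below V_ov).
I_D = (8.69 − 0.799) / 4.28 = 1.84 mA.

I_D = 1.84 mA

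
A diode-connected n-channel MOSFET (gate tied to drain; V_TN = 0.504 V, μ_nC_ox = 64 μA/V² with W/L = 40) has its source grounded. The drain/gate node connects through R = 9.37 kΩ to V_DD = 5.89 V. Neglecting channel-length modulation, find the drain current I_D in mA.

I_D = 0.508 mA

With gate tied to drain, V_GS = V_DS ≥ V_GS − V_TN, so the device is in saturation.
k_n = μ_nC_ox · (W/L) = 2.56 mA/V².
KCL at the drain: ½ k_n (V_GS − V_TN)² = (V_DD − V_GS)/R.
Let x = V_GS − 0.504. Then 12 x² + x − 5.386 = 0, giving x = 0.63 V (positive root), so V_GS = 1.13 V.
I_D = (V_DD − V_GS)/R = (5.89 − 1.13) / 9.37 = 0.508 mA.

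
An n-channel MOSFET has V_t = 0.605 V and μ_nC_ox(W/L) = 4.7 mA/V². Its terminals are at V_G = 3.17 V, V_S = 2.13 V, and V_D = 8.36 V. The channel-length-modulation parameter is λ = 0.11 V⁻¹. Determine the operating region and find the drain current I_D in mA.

Saturation; I_D = 0.749 mA

V_GS = V_G − V_S = 3.17 − 2.13 = 1.04 V; V_DS = V_D − V_S = 8.36 − 2.13 = 6.23 V.
V_ov = V_GS − V_t = 1.04 − 0.605 = 0.435 V.
Since V_DS = 6.23 V ≥ V_ov = 0.435 V, the device is in saturation.
I_D = ½ k_n V_ov² (1 + λ V_DS) = 0.5 × 4.7 × 0.435² × (1 + 0.11 × 6.23) = 0.749 mA.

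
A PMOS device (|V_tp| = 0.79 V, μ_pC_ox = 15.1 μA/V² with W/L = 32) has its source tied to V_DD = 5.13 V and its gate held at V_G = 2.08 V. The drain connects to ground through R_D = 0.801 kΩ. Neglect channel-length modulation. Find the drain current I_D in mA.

V_SG = V_DD − V_G = 5.13 − 2.08 = 3.05 V, so V_ov = 3.05 − 0.79 = 2.26 V.
k_p = μ_pC_ox · (W/L) = 0.4832 mA/V².
Assume saturation: I_D = ½ k_p V_ov² = 0.5 × 0.4832 × 2.26² = 1.23 mA, giving V_SD = V_DD − I_D R_D = 5.13 − 1.23 × 0.801 = 4.14 V.
V_SD = 4.14 V ≥ V_ov = 2.26 V, confirming saturation.

I_D = 1.23 mA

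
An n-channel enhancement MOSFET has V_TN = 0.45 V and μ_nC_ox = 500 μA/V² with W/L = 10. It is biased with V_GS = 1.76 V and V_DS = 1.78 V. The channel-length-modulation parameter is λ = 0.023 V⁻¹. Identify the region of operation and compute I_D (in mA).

k_n = μ_nC_ox · (W/L) = 5 mA/V².
V_ov = V_GS − V_TN = 1.76 − 0.45 = 1.31 V.
Since V_DS = 1.78 V ≥ V_ov = 1.31 V, the device is in saturation.
I_D = ½ k_n V_ov² (1 + λ V_DS) = 0.5 × 5 × 1.31² × (1 + 0.023 × 1.78) = 4.47 mA.

Saturation; I_D = 4.47 mA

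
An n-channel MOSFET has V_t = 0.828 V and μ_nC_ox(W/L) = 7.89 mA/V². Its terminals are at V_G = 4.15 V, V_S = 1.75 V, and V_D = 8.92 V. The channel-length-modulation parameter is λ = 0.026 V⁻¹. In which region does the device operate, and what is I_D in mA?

V_GS = V_G − V_S = 4.15 − 1.75 = 2.4 V; V_DS = V_D − V_S = 8.92 − 1.75 = 7.17 V.
V_ov = V_GS − V_t = 2.4 − 0.828 = 1.57 V.
Since V_DS = 7.17 V ≥ V_ov = 1.57 V, the device is in saturation.
I_D = ½ k_n V_ov² (1 + λ V_DS) = 0.5 × 7.89 × 1.57² × (1 + 0.026 × 7.17) = 11.6 mA.

Saturation; I_D = 11.6 mA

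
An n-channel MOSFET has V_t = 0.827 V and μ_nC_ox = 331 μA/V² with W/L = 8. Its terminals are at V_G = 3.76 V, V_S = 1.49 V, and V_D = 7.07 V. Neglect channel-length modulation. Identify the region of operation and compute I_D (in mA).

Saturation; I_D = 2.76 mA

V_GS = V_G − V_S = 3.76 − 1.49 = 2.27 V; V_DS = V_D − V_S = 7.07 − 1.49 = 5.58 V.
k_n = μ_nC_ox · (W/L) = 2.648 mA/V².
V_ov = V_GS − V_t = 2.27 − 0.827 = 1.44 V.
Since V_DS = 5.58 V ≥ V_ov = 1.44 V, the device is in saturation.
I_D = ½ k_n V_ov² = 0.5 × 2.648 × 1.44² = 2.76 mA.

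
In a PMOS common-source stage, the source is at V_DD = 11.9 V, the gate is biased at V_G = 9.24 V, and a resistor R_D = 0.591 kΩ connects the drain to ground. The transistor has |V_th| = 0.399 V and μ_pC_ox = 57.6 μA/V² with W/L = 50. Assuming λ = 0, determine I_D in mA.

V_SG = V_DD − V_G = 11.9 − 9.24 = 2.66 V, so V_ov = 2.66 − 0.399 = 2.26 V.
k_p = μ_pC_ox · (W/L) = 2.88 mA/V².
Assume saturation: I_D = ½ k_p V_ov² = 0.5 × 2.88 × 2.26² = 7.36 mA, giving V_SD = V_DD − I_D R_D = 11.9 − 7.36 × 0.591 = 7.55 V.
V_SD = 7.55 V ≥ V_ov = 2.26 V, confirming saturation.

I_D = 7.36 mA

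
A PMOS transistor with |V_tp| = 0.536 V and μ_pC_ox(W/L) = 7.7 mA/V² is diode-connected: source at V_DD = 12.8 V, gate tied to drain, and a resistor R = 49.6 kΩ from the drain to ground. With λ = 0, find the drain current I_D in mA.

With gate tied to drain, V_SG = V_SD ≥ V_SG − |V_tp|, so the device is in saturation.
KCL at the drain: ½ k_p (V_SG − |V_tp|)² = (V_DD − V_SG)/R.
Let x = V_SG − 0.536. Then 191 x² + x − 12.26 = 0, giving x = 0.251 V (positive root), so V_SG = 0.787 V.
I_D = (V_DD − V_SG)/R = (12.8 − 0.787) / 49.6 = 0.242 mA.

I_D = 0.242 mA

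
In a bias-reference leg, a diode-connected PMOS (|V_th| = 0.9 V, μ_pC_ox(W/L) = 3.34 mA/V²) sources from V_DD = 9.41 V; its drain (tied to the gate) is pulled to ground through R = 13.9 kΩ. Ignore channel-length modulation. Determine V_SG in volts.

With gate tied to drain, V_SG = V_SD ≥ V_SG − |V_th|, so the device is in saturation.
KCL at the drain: ½ k_p (V_SG − |V_th|)² = (V_DD − V_SG)/R.
Let x = V_SG − 0.9. Then 23.2 x² + x − 8.51 = 0, giving x = 0.584 V (positive root), so V_SG = 1.48 V.
I_D = (V_DD − V_SG)/R = (9.41 − 1.48) / 13.9 = 0.57 mA.

V_SG = 1.48 V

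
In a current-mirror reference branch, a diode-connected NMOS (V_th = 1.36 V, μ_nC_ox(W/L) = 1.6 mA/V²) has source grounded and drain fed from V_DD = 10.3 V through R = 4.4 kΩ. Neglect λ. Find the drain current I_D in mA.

I_D = 1.70 mA

With gate tied to drain, V_GS = V_DS ≥ V_GS − V_th, so the device is in saturation.
KCL at the drain: ½ k_n (V_GS − V_th)² = (V_DD − V_GS)/R.
Let x = V_GS − 1.36. Then 3.52 x² + x − 8.94 = 0, giving x = 1.46 V (positive root), so V_GS = 2.82 V.
I_D = (V_DD − V_GS)/R = (10.3 − 2.82) / 4.4 = 1.7 mA.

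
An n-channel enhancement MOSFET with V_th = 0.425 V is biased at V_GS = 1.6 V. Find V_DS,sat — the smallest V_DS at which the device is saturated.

V_DS,sat = 1.18 V

The boundary between triode and saturation is V_DS = V_GS − V_th = V_ov.
V_ov = 1.6 − 0.425 = 1.18 V.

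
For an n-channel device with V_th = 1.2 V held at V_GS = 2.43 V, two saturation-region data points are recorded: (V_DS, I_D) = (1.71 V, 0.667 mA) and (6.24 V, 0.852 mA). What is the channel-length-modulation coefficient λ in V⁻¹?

With V_GS fixed, I_D ∝ (1 + λ V_DS) in saturation, so I_D2/I_D1 = (1 + λ V_DS2)/(1 + λ V_DS1).
0.852/0.667 = 1.277 = (1 + 6.24 λ)/(1 + 1.71 λ).
Solving: λ (I_D1 V_DS2 − I_D2 V_DS1) = I_D2 − I_D1, so λ = (0.852 − 0.667) / (0.667 × 6.24 − 0.852 × 1.71) = 0.185 / 2.71 = 0.0684 V⁻¹.

λ = 0.0684 V⁻¹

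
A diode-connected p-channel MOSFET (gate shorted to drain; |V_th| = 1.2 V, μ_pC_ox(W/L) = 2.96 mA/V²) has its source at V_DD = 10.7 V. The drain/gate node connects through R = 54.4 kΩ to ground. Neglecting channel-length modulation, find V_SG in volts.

V_SG = 1.54 V

With gate tied to drain, V_SG = V_SD ≥ V_SG − |V_th|, so the device is in saturation.
KCL at the drain: ½ k_p (V_SG − |V_th|)² = (V_DD − V_SG)/R.
Let x = V_SG − 1.2. Then 80.5 x² + x − 9.5 = 0, giving x = 0.337 V (positive root), so V_SG = 1.54 V.
I_D = (V_DD − V_SG)/R = (10.7 − 1.54) / 54.4 = 0.168 mA.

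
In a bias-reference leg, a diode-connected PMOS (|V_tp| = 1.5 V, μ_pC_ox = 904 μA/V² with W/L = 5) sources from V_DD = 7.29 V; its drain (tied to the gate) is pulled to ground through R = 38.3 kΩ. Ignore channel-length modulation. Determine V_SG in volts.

With gate tied to drain, V_SG = V_SD ≥ V_SG − |V_tp|, so the device is in saturation.
k_p = μ_pC_ox · (W/L) = 4.52 mA/V².
KCL at the drain: ½ k_p (V_SG − |V_tp|)² = (V_DD − V_SG)/R.
Let x = V_SG − 1.5. Then 86.6 x² + x − 5.79 = 0, giving x = 0.253 V (positive root), so V_SG = 1.75 V.
I_D = (V_DD − V_SG)/R = (7.29 − 1.75) / 38.3 = 0.145 mA.

V_SG = 1.75 V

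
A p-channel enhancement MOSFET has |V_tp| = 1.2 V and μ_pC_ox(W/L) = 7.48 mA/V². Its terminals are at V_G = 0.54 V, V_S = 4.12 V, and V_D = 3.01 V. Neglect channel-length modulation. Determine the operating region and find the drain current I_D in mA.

Triode; I_D = 15.2 mA

V_SG = V_S − V_G = 4.12 − 0.54 = 3.58 V; V_SD = V_S − V_D = 4.12 − 3.01 = 1.11 V.
V_ov = V_SG − |V_tp| = 3.58 − 1.2 = 2.38 V.
Since V_SD = 1.11 V < V_ov = 2.38 V, the device is in the triode region.
I_D = k_p [V_ov · V_SD − ½ V_SD²] = 7.48 × [2.38 × 1.11 − 0.5 × 1.11²] = 15.2 mA.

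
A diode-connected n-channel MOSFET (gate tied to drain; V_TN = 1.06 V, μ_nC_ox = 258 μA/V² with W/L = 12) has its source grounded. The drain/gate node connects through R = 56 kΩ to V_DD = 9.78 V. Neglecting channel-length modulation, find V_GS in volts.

With gate tied to drain, V_GS = V_DS ≥ V_GS − V_TN, so the device is in saturation.
k_n = μ_nC_ox · (W/L) = 3.096 mA/V².
KCL at the drain: ½ k_n (V_GS − V_TN)² = (V_DD − V_GS)/R.
Let x = V_GS − 1.06. Then 86.7 x² + x − 8.72 = 0, giving x = 0.311 V (positive root), so V_GS = 1.37 V.
I_D = (V_DD − V_GS)/R = (9.78 − 1.37) / 56 = 0.15 mA.

V_GS = 1.37 V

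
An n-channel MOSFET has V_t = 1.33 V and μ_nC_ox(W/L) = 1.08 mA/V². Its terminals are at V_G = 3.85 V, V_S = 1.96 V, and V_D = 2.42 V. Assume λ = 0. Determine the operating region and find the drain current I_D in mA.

V_GS = V_G − V_S = 3.85 − 1.96 = 1.89 V; V_DS = V_D − V_S = 2.42 − 1.96 = 0.46 V.
V_ov = V_GS − V_t = 1.89 − 1.33 = 0.56 V.
Since V_DS = 0.46 V < V_ov = 0.56 V, the device is in the triode region.
I_D = k_n [V_ov · V_DS − ½ V_DS²] = 1.08 × [0.56 × 0.46 − 0.5 × 0.46²] = 0.164 mA.

Triode; I_D = 0.164 mA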